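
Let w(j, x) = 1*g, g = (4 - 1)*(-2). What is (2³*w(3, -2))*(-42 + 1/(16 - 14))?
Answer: 1992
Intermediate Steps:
g = -6 (g = 3*(-2) = -6)
w(j, x) = -6 (w(j, x) = 1*(-6) = -6)
(2³*w(3, -2))*(-42 + 1/(16 - 14)) = (2³*(-6))*(-42 + 1/(16 - 14)) = (8*(-6))*(-42 + 1/2) = -48*(-42 + ½) = -48*(-83/2) = 1992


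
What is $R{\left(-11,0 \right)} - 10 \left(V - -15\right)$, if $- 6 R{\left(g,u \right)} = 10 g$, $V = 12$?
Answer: $- \frac{755}{3} \approx -251.67$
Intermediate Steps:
$R{\left(g,u \right)} = - \frac{5 g}{3}$ ($R{\left(g,u \right)} = - \frac{10 g}{6} = - \frac{5 g}{3}$)
$R{\left(-11,0 \right)} - 10 \left(V - -15\right) = \left(- \frac{5}{3}\right) \left(-11\right) - 10 \left(12 - -15\right) = \frac{55}{3} - 10 \left(12 + 15\right) = \frac{55}{3} - 270 = - \frac{755}{3}$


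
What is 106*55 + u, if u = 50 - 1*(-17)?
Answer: 5897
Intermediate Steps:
u = 67 (u = 50 + 17 = 67)
106*55 + u = 106*55 + 67 = 5830 + 67 = 5897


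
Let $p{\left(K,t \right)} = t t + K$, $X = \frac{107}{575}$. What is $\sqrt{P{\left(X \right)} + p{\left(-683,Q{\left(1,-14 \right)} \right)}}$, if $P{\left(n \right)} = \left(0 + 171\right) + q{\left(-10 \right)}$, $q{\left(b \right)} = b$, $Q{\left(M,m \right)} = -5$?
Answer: $i \sqrt{497} \approx 22.293 i$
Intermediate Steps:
$X = \frac{107}{575}$ ($X = 107 \cdot \frac{1}{575} = \frac{107}{575} \approx 0.18609$)
$p{\left(K,t \right)} = K + t^{2}$ ($p{\left(K,t \right)} = t^{2} + K = K + t^{2}$)
$P{\left(n \right)} = 161$ ($P{\left(n \right)} = \left(0 + 171\right) - 10 = 171 - 10 = 161$)
$\sqrt{P{\left(X \right)} + p{\left(-683,Q{\left(1,-14 \right)} \right)}} = \sqrt{161 - \left(683 - \left(-5\right)^{2}\right)} = \sqrt{161 + \left(-683 + 25\right)} = \sqrt{161 - 658} = \sqrt{-497} = i \sqrt{497}$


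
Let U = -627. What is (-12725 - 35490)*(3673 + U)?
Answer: -146862890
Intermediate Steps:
(-12725 - 35490)*(3673 + U) = (-12725 - 35490)*(3673 - 627) = -48215*3046 = -146862890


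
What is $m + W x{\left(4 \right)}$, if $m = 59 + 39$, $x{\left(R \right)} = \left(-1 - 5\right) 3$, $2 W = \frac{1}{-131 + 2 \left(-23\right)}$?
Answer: $\frac{5785}{59} \approx 98.051$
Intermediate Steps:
$W = - \frac{1}{354}$ ($W = \frac{1}{2 \left(-131 + 2 \left(-23\right)\right)} = \frac{1}{2 \left(-131 - 46\right)} = \frac{1}{2 \left(-177\right)} = \frac{1}{2} \left(- \frac{1}{177}\right) = - \frac{1}{354} \approx -0.0028249$)
$x{\left(R \right)} = -18$ ($x{\left(R \right)} = \left(-6\right) 3 = -18$)
$m = 98$
$m + W x{\left(4 \right)} = 98 - - \frac{3}{59} = 98 + \frac{3}{59} = \frac{5785}{59}$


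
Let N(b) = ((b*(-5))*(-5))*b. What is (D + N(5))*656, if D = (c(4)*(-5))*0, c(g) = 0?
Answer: 410000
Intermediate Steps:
D = 0 (D = (0*(-5))*0 = 0*0 = 0)
N(b) = 25*b² (N(b) = (-5*b*(-5))*b = (25*b)*b = 25*b²)
(D + N(5))*656 = (0 + 25*5²)*656 = (0 + 25*25)*656 = (0 + 625)*656 = 625*656 = 410000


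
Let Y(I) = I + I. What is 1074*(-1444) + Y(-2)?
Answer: -1550860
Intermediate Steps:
Y(I) = 2*I
1074*(-1444) + Y(-2) = 1074*(-1444) + 2*(-2) = -1550856 - 4 = -1550860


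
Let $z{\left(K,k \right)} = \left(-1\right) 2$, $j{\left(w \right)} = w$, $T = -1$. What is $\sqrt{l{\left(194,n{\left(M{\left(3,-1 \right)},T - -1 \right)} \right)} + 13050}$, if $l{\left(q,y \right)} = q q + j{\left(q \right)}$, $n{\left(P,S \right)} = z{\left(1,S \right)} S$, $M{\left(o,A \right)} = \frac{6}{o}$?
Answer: $8 \sqrt{795} \approx 225.57$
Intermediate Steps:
$z{\left(K,k \right)} = -2$
$n{\left(P,S \right)} = - 2 S$
$l{\left(q,y \right)} = q + q^{2}$ ($l{\left(q,y \right)} = q q + q = q^{2} + q = q + q^{2}$)
$\sqrt{l{\left(194,n{\left(M{\left(3,-1 \right)},T - -1 \right)} \right)} + 13050} = \sqrt{194 \left(1 + 194\right) + 13050} = \sqrt{194 \cdot 195 + 13050} = \sqrt{37830 + 13050} = \sqrt{50880} = 8 \sqrt{795}$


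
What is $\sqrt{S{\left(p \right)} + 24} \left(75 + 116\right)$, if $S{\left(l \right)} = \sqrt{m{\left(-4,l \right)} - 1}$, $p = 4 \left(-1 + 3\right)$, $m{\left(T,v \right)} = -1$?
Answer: $191 \sqrt{24 + i \sqrt{2}} \approx 936.11 + 27.557 i$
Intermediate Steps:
$p = 8$ ($p = 4 \cdot 2 = 8$)
$S{\left(l \right)} = i \sqrt{2}$ ($S{\left(l \right)} = \sqrt{-1 - 1} = \sqrt{-2} = i \sqrt{2}$)
$\sqrt{S{\left(p \right)} + 24} \left(75 + 116\right) = \sqrt{i \sqrt{2} + 24} \left(75 + 116\right) = \sqrt{24 + i \sqrt{2}} \cdot 191 = 191 \sqrt{24 + i \sqrt{2}}$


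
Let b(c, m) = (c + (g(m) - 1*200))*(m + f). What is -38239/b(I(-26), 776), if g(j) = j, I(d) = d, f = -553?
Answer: -38239/122650 ≈ -0.31177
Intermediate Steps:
b(c, m) = (-553 + m)*(-200 + c + m) (b(c, m) = (c + (m - 1*200))*(m - 553) = (c + (m - 200))*(-553 + m) = (c + (-200 + m))*(-553 + m) = (-200 + c + m)*(-553 + m) = (-553 + m)*(-200 + c + m))
-38239/b(I(-26), 776) = -38239/(110600 + 776**2 - 753*776 - 553*(-26) - 26*776) = -38239/(110600 + 602176 - 584328 + 14378 - 20176) = -38239/122650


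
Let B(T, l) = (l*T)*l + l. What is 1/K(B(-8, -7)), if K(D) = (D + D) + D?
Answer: -1/1197 ≈ -0.00083542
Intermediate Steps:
B(T, l) = l + T*l² (B(T, l) = (T*l)*l + l = T*l² + l = l + T*l²)
K(D) = 3*D (K(D) = 2*D + D = 3*D)
1/K(B(-8, -7)) = 1/(3*(-7*(1 - 8*(-7)))) = 1/(3*(-7*(1 + 56))) = 1/(3*(-7*57)) = 1/(3*(-399)) = 1/(-1197) = -1/1197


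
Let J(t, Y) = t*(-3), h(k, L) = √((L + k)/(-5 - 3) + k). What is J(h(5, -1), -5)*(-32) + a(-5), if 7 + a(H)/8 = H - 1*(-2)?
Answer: -80 + 144*√2 ≈ 123.65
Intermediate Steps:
a(H) = -40 + 8*H (a(H) = -56 + 8*(H - 1*(-2)) = -56 + 8*(H + 2) = -56 + 8*(2 + H) = -56 + (16 + 8*H) = -40 + 8*H)
h(k, L) = √(-L/8 + 7*k/8) (h(k, L) = √((L + k)/(-8) + k) = √((L + k)*(-⅛) + k) = √((-L/8 - k/8) + k) = √(-L/8 + 7*k/8))
J(t, Y) = -3*t
J(h(5, -1), -5)*(-32) + a(-5) = -3*√(-2*(-1) + 14*5)/4*(-32) + (-40 + 8*(-5)) = -3*√(2 + 70)/4*(-32) + (-40 - 40) = -3*√72/4*(-32) - 80 = -3*6*√2/4*(-32) - 80 = -9*√2/2*(-32) - 80 = 144*√2 - 80 = -80 + 144*√2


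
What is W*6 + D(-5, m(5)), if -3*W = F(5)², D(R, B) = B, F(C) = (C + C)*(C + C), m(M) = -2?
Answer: -20002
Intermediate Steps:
F(C) = 4*C² (F(C) = (2*C)*(2*C) = 4*C²)
W = -10000/3 (W = -(4*5²)²/3 = -(4*25)²/3 = -⅓*100² = -⅓*10000 = -10000/3 ≈ -3333.3)
W*6 + D(-5, m(5)) = -10000/3*6 - 2 = -20000 - 2 = -20002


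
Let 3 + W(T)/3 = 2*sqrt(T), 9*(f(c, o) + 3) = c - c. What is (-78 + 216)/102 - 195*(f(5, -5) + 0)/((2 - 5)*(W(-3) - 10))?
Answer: 73772/7973 + 1170*I*sqrt(3)/469 ≈ 9.2527 + 4.3209*I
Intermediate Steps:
f(c, o) = -3 (f(c, o) = -3 + (c - c)/9 = -3 + (1/9)*0 = -3 + 0 = -3)
W(T) = -9 + 6*sqrt(T) (W(T) = -9 + 3*(2*sqrt(T)) = -9 + 6*sqrt(T))
(-78 + 216)/102 - 195*(f(5, -5) + 0)/((2 - 5)*(W(-3) - 10)) = (-78 + 216)/102 - 195*(-3 + 0)/((2 - 5)*((-9 + 6*sqrt(-3)) - 10)) = 138*(1/102) - 195/((-9 + 6*(I*sqrt(3))) - 10) = 23/17 - 195/((-9 + 6*I*sqrt(3)) - 10) = 23/17 - 195/(-19 + 6*I*sqrt(3))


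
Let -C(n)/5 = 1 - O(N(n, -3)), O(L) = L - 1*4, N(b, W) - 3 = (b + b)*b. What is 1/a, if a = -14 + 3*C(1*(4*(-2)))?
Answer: 1/1876 ≈ 0.00053305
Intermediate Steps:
N(b, W) = 3 + 2*b² (N(b, W) = 3 + (b + b)*b = 3 + (2*b)*b = 3 + 2*b²)
O(L) = -4 + L (O(L) = L - 4 = -4 + L)
C(n) = -10 + 10*n² (C(n) = -5*(1 - (-4 + (3 + 2*n²))) = -5*(1 - (-1 + 2*n²)) = -5*(1 + (1 - 2*n²)) = -5*(2 - 2*n²) = -10 + 10*n²)
a = 1876 (a = -14 + 3*(-10 + 10*(1*(4*(-2)))²) = -14 + 3*(-10 + 10*(1*(-8))²) = -14 + 3*(-10 + 10*(-8)²) = -14 + 3*(-10 + 10*64) = -14 + 3*(-10 + 640) = -14 + 3*630 = -14 + 1890 = 1876)
1/a = 1/1876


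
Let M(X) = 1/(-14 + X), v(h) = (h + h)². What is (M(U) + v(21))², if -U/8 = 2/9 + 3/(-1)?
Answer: 17041997025/5476 ≈ 3.1121e+6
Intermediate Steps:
v(h) = 4*h² (v(h) = (2*h)² = 4*h²)
U = 200/9 (U = -8*(2/9 + 3/(-1)) = -8*(2*(⅑) + 3*(-1)) = -8*(2/9 - 3) = -8*(-25/9) = 200/9 ≈ 22.222)
(M(U) + v(21))² = (1/(-14 + 200/9) + 4*21²)² = (1/(74/9) + 4*441)² = (9/74 + 1764)² = (130545/74)² = 17041997025/5476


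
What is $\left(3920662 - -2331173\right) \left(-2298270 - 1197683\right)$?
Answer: $-21856121323755$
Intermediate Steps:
$\left(3920662 - -2331173\right) \left(-2298270 - 1197683\right) = \left(3920662 + \left(-127187 + 2458360\right)\right) \left(-3495953\right) = \left(3920662 + 2331173\right) \left(-3495953\right) = 6251835 \left(-3495953\right) = -21856121323755$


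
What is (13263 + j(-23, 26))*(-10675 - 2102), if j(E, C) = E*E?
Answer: -176220384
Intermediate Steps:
j(E, C) = E²
(13263 + j(-23, 26))*(-10675 - 2102) = (13263 + (-23)²)*(-10675 - 2102) = (13263 + 529)*(-12777) = 13792*(-12777) = -176220384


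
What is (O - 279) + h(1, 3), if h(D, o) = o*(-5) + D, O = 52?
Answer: -241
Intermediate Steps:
h(D, o) = D - 5*o (h(D, o) = -5*o + D = D - 5*o)
(O - 279) + h(1, 3) = (52 - 279) + (1 - 5*3) = -227 + (1 - 15) = -227 - 14 = -241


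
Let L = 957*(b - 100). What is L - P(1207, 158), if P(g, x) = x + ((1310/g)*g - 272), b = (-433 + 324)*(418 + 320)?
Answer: -77079890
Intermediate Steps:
b = -80442 (b = -109*738 = -80442)
L = -77078694 (L = 957*(-80442 - 100) = 957*(-80542) = -77078694)
P(g, x) = 1038 + x (P(g, x) = x + (1310 - 272) = x + 1038 = 1038 + x)
L - P(1207, 158) = -77078694 - (1038 + 158) = -77078694 - 1*1196 = -77078694 - 1196 = -77079890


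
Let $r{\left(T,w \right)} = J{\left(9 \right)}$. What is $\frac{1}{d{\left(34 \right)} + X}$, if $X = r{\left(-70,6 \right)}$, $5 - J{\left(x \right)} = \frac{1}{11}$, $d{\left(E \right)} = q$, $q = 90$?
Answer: $\frac{11}{1044} \approx 0.010536$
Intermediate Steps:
$d{\left(E \right)} = 90$
$J{\left(x \right)} = \frac{54}{11}$ ($J{\left(x \right)} = 5 - \frac{1}{11} = \frac{54}{11}$)
$r{\left(T,w \right)} = \frac{54}{11}$
$X = \frac{54}{11} \approx 4.9091$
$\frac{1}{d{\left(34 \right)} + X} = \frac{1}{90 + \frac{54}{11}} = \frac{1}{\frac{1044}{11}} = \frac{11}{1044}$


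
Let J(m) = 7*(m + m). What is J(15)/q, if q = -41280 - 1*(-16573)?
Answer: -210/24707 ≈ -0.0084996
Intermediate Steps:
J(m) = 14*m (J(m) = 7*(2*m) = 14*m)
q = -24707 (q = -41280 + 16573 = -24707)
J(15)/q = (14*15)/(-24707) = 210*(-1/24707) = -210/24707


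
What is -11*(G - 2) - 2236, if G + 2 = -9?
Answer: -2093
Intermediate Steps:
G = -11 (G = -2 - 9 = -11)
-11*(G - 2) - 2236 = -11*(-11 - 2) - 2236 = -11*(-13) - 2236 = 143 - 2236 = -2093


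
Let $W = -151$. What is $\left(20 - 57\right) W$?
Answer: $5587$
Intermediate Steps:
$\left(20 - 57\right) W = \left(20 - 57\right) \left(-151\right) = \left(-37\right) \left(-151\right) = 5587$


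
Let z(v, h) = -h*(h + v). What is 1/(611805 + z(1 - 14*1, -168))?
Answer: 1/581397 ≈ 1.7200e-6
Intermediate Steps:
z(v, h) = -h*(h + v)
1/(611805 + z(1 - 14*1, -168)) = 1/(611805 - 1*(-168)*(-168 + (1 - 14*1))) = 1/(611805 - 1*(-168)*(-168 + (1 - 14))) = 1/(611805 - 1*(-168)*(-168 - 13)) = 1/(611805 - 1*(-168)*(-181)) = 1/(611805 - 30408) = 1/581397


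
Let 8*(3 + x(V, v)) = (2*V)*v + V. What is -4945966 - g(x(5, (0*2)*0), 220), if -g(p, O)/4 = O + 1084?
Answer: -4940750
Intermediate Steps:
x(V, v) = -3 + V/8 + V*v/4 (x(V, v) = -3 + ((2*V)*v + V)/8 = -3 + (2*V*v + V)/8 = -3 + (V + 2*V*v)/8 = -3 + (V/8 + V*v/4) = -3 + V/8 + V*v/4)
g(p, O) = -4336 - 4*O (g(p, O) = -4*(O + 1084) = -4*(1084 + O) = -4336 - 4*O)
-4945966 - g(x(5, (0*2)*0), 220) = -4945966 - (-4336 - 4*220) = -4945966 - (-4336 - 880) = -4945966 - 1*(-5216) = -4945966 + 5216 = -4940750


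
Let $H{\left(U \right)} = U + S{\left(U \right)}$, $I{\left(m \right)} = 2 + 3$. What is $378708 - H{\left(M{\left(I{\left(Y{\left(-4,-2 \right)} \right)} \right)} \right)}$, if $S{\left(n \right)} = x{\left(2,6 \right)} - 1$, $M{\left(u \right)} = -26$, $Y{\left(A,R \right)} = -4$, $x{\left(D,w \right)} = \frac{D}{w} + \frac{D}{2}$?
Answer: $\frac{1136201}{3} \approx 3.7873 \cdot 10^{5}$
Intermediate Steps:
$x{\left(D,w \right)} = \frac{D}{2} + \frac{D}{w}$ ($x{\left(D,w \right)} = \frac{D}{w} + D \frac{1}{2} = \frac{D}{w} + \frac{D}{2} = \frac{D}{2} + \frac{D}{w}$)
$I{\left(m \right)} = 5$
$S{\left(n \right)} = \frac{1}{3}$ ($S{\left(n \right)} = \left(\frac{1}{2} \cdot 2 + \frac{2}{6}\right) - 1 = \left(1 + 2 \cdot \frac{1}{6}\right) - 1 = \left(1 + \frac{1}{3}\right) - 1 = \frac{4}{3} - 1 = \frac{1}{3}$)
$H{\left(U \right)} = \frac{1}{3} + U$ ($H{\left(U \right)} = U + \frac{1}{3} = \frac{1}{3} + U$)
$378708 - H{\left(M{\left(I{\left(Y{\left(-4,-2 \right)} \right)} \right)} \right)} = 378708 - \left(\frac{1}{3} - 26\right) = 378708 - - \frac{77}{3} = 378708 + \frac{77}{3} = \frac{1136201}{3}$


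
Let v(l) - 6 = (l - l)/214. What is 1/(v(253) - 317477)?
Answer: -1/317471 ≈ -3.1499e-6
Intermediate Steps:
v(l) = 6 (v(l) = 6 + (l - l)/214 = 6 + 0*(1/214) = 6 + 0 = 6)
1/(v(253) - 317477) = 1/(6 - 317477) = 1/(-317471) = -1/317471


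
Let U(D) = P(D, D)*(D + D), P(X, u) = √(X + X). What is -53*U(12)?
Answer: -2544*√6 ≈ -6231.5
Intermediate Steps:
P(X, u) = √2*√X (P(X, u) = √(2*X) = √2*√X)
U(D) = 2*√2*D^(3/2) (U(D) = (√2*√D)*(D + D) = (√2*√D)*(2*D) = 2*√2*D^(3/2))
-53*U(12) = -106*√2*12^(3/2) = -106*√2*24*√3 = -2544*√6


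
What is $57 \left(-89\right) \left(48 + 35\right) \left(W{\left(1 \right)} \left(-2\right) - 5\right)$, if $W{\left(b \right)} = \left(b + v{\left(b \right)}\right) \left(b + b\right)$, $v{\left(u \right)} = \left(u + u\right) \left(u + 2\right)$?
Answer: $13894947$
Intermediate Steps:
$v{\left(u \right)} = 2 u \left(2 + u\right)$
$W{\left(b \right)} = 2 b \left(b + 2 b \left(2 + b\right)\right)$ ($W{\left(b \right)} = \left(b + 2 b \left(2 + b\right)\right) \left(b + b\right) = \left(b + 2 b \left(2 + b\right)\right) 2 b = 2 b \left(b + 2 b \left(2 + b\right)\right)$)
$57 \left(-89\right) \left(48 + 35\right) \left(W{\left(1 \right)} \left(-2\right) - 5\right) = 57 \left(-89\right) \left(48 + 35\right) \left(1^{2} \left(10 + 4 \cdot 1\right) \left(-2\right) - 5\right) = - 5073 \cdot 83 \left(1 \left(10 + 4\right) \left(-2\right) - 5\right) = - 5073 \cdot 83 \left(1 \cdot 14 \left(-2\right) - 5\right) = - 5073 \cdot 83 \left(14 \left(-2\right) - 5\right) = - 5073 \cdot 83 \left(-28 - 5\right) = - 5073 \cdot 83 \left(-33\right) = \left(-5073\right) \left(-2739\right) = 13894947$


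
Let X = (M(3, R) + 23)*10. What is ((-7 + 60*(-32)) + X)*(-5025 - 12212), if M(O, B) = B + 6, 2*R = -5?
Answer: 28647894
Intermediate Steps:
R = -5/2 (R = (½)*(-5) = -5/2 ≈ -2.5000)
M(O, B) = 6 + B
X = 265 (X = ((6 - 5/2) + 23)*10 = (7/2 + 23)*10 = (53/2)*10 = 265)
((-7 + 60*(-32)) + X)*(-5025 - 12212) = ((-7 + 60*(-32)) + 265)*(-5025 - 12212) = ((-7 - 1920) + 265)*(-17237) = (-1927 + 265)*(-17237) = -1662*(-17237) = 28647894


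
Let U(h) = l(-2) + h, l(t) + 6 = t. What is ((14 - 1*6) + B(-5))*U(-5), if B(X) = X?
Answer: -39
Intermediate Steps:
l(t) = -6 + t
U(h) = -8 + h (U(h) = (-6 - 2) + h = -8 + h)
((14 - 1*6) + B(-5))*U(-5) = ((14 - 1*6) - 5)*(-8 - 5) = ((14 - 6) - 5)*(-13) = (8 - 5)*(-13) = 3*(-13) = -39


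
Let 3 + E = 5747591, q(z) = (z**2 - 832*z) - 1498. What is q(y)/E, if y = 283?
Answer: -156865/5747588 ≈ -0.027292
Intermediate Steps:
q(z) = -1498 + z**2 - 832*z
E = 5747588 (E = -3 + 5747591 = 5747588)
q(y)/E = (-1498 + 283**2 - 832*283)/5747588 = (-1498 + 80089 - 235456)*(1/5747588) = -156865*1/5747588 = -156865/5747588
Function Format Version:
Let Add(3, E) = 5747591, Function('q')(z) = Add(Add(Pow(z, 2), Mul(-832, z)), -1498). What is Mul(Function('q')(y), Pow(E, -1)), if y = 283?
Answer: Rational(-156865, 5747588) ≈ -0.027292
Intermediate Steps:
Function('q')(z) = Add(-1498, Pow(z, 2), Mul(-832, z))
E = 5747588 (E = Add(-3, 5747591) = 5747588)
Mul(Function('q')(y), Pow(E, -1)) = Mul(Add(-1498, Pow(283, 2), Mul(-832, 283)), Pow(5747588, -1)) = Mul(Add(-1498, 80089, -235456), Rational(1, 5747588)) = Mul(-156865, Rational(1, 5747588)) = Rational(-156865, 5747588)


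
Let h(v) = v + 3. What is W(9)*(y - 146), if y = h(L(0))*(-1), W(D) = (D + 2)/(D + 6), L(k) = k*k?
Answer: -1639/15 ≈ -109.27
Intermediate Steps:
L(k) = k²
W(D) = (2 + D)/(6 + D)
h(v) = 3 + v
y = -3 (y = (3 + 0²)*(-1) = (3 + 0)*(-1) = 3*(-1) = -3)
W(9)*(y - 146) = ((2 + 9)/(6 + 9))*(-3 - 146) = (11/15)*(-149) = -1639/15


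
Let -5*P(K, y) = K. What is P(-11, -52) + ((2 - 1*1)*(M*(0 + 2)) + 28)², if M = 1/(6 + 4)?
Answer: 19936/25 ≈ 797.44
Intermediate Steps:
P(K, y) = -K/5
M = ⅒ (M = 1/10 = ⅒ ≈ 0.10000)
P(-11, -52) + ((2 - 1*1)*(M*(0 + 2)) + 28)² = -⅕*(-11) + ((2 - 1*1)*((0 + 2)/10) + 28)² = 11/5 + ((2 - 1)*((⅒)*2) + 28)² = 11/5 + (1*(⅕) + 28)² = 11/5 + (⅕ + 28)² = 11/5 + (141/5)² = 11/5 + 19881/25 = 19936/25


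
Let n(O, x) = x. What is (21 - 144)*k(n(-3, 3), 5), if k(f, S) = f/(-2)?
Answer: 369/2 ≈ 184.50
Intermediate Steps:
k(f, S) = -f/2 (k(f, S) = f*(-1/2) = -f/2)
(21 - 144)*k(n(-3, 3), 5) = (21 - 144)*(-1/2*3) = -123*(-3/2) = 369/2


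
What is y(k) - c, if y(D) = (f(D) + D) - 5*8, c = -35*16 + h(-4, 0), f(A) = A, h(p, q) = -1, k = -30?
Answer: 461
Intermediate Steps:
c = -561 (c = -35*16 - 1 = -560 - 1 = -561)
y(D) = -40 + 2*D (y(D) = (D + D) - 5*8 = 2*D - 40 = -40 + 2*D)
y(k) - c = (-40 + 2*(-30)) - 1*(-561) = (-40 - 60) + 561 = -100 + 561 = 461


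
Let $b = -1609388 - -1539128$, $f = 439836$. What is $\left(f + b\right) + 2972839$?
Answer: $3342415$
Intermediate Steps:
$b = -70260$ ($b = -1609388 + 1539128 = -70260$)
$\left(f + b\right) + 2972839 = \left(439836 - 70260\right) + 2972839 = 369576 + 2972839 = 3342415$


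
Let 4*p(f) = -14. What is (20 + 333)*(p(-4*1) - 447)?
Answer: -318053/2 ≈ -1.5903e+5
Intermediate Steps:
p(f) = -7/2 (p(f) = (1/4)*(-14) = -7/2)
(20 + 333)*(p(-4*1) - 447) = (20 + 333)*(-7/2 - 447) = 353*(-901/2) = -318053/2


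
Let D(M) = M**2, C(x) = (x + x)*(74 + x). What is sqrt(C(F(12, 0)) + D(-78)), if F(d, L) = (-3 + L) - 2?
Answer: sqrt(5394) ≈ 73.444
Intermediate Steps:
F(d, L) = -5 + L
C(x) = 2*x*(74 + x) (C(x) = (2*x)*(74 + x) = 2*x*(74 + x))
sqrt(C(F(12, 0)) + D(-78)) = sqrt(2*(-5 + 0)*(74 + (-5 + 0)) + (-78)**2) = sqrt(2*(-5)*(74 - 5) + 6084) = sqrt(2*(-5)*69 + 6084) = sqrt(-690 + 6084) = sqrt(5394)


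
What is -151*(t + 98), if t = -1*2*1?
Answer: -14496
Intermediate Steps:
t = -2 (t = -2*1 = -2)
-151*(t + 98) = -151*(-2 + 98) = -151*96 = -14496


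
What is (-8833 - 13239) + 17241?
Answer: -4831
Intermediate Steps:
(-8833 - 13239) + 17241 = -22072 + 17241 = -4831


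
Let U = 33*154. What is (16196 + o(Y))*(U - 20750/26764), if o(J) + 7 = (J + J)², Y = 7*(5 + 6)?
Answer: 2713418249845/13382 ≈ 2.0277e+8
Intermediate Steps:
U = 5082
Y = 77 (Y = 7*11 = 77)
o(J) = -7 + 4*J² (o(J) = -7 + (J + J)² = -7 + (2*J)² = -7 + 4*J²)
(16196 + o(Y))*(U - 20750/26764) = (16196 + (-7 + 4*77²))*(5082 - 20750/26764) = (16196 + (-7 + 4*5929))*(5082 - 20750*1/26764) = (16196 + (-7 + 23716))*(5082 - 10375/13382) = (16196 + 23709)*(67996949/13382) = 39905*(67996949/13382) = 2713418249845/13382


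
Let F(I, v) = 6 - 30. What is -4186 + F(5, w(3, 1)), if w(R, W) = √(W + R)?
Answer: -4210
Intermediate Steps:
w(R, W) = √(R + W)
F(I, v) = -24
-4186 + F(5, w(3, 1)) = -4186 - 24 = -4210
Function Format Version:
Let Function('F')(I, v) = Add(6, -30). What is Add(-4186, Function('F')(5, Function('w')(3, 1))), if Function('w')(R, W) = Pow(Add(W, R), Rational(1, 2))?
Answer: -4210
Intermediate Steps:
Function('w')(R, W) = Pow(Add(R, W), Rational(1, 2))
Function('F')(I, v) = -24
Add(-4186, Function('F')(5, Function('w')(3, 1))) = Add(-4186, -24) = -4210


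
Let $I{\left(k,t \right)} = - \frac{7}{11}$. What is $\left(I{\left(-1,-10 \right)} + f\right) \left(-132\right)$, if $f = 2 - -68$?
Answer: $-9156$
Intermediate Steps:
$I{\left(k,t \right)} = - \frac{7}{11}$ ($I{\left(k,t \right)} = \left(-7\right) \frac{1}{11} = - \frac{7}{11}$)
$f = 70$ ($f = 2 + 68 = 70$)
$\left(I{\left(-1,-10 \right)} + f\right) \left(-132\right) = \left(- \frac{7}{11} + 70\right) \left(-132\right) = \frac{763}{11} \left(-132\right) = -9156$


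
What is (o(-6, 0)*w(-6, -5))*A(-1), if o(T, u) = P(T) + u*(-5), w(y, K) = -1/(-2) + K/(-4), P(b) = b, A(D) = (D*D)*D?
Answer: 21/2 ≈ 10.500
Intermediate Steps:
A(D) = D³ (A(D) = D²*D = D³)
w(y, K) = ½ - K/4 (w(y, K) = -1*(-½) + K*(-¼) = ½ - K/4)
o(T, u) = T - 5*u (o(T, u) = T + u*(-5) = T - 5*u)
(o(-6, 0)*w(-6, -5))*A(-1) = ((-6 - 5*0)*(½ - ¼*(-5)))*(-1)³ = ((-6 + 0)*(½ + 5/4))*(-1) = -6*7/4*(-1) = -21/2*(-1) = 21/2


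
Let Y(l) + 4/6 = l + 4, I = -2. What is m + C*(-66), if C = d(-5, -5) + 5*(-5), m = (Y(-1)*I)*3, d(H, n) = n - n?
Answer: 1636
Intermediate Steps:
d(H, n) = 0
Y(l) = 10/3 + l (Y(l) = -⅔ + (l + 4) = -⅔ + (4 + l) = 10/3 + l)
m = -14 (m = ((10/3 - 1)*(-2))*3 = ((7/3)*(-2))*3 = -14/3*3 = -14)
C = -25 (C = 0 + 5*(-5) = 0 - 25 = -25)
m + C*(-66) = -14 - 25*(-66) = -14 + 1650 = 1636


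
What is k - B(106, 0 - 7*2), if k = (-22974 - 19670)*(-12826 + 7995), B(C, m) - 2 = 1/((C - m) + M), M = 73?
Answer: 39760540265/193 ≈ 2.0601e+8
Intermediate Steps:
B(C, m) = 2 + 1/(73 + C - m) (B(C, m) = 2 + 1/((C - m) + 73) = 2 + 1/(73 + C - m))
k = 206013164 (k = -42644*(-4831) = 206013164)
k - B(106, 0 - 7*2) = 206013164 - (147 - 2*(0 - 7*2) + 2*106)/(73 + 106 - (0 - 7*2)) = 206013164 - (147 - 2*(0 - 14) + 212)/(73 + 106 - (0 - 14)) = 206013164 - (147 - 2*(-14) + 212)/(73 + 106 - 1*(-14)) = 206013164 - (147 + 28 + 212)/(73 + 106 + 14) = 206013164 - 387/193 = 39760540265/193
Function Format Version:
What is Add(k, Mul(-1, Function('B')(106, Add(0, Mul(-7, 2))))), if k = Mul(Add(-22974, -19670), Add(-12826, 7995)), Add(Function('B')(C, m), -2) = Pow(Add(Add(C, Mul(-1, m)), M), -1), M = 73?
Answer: Rational(39760540265, 193) ≈ 2.0601e+8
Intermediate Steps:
Function('B')(C, m) = Add(2, Pow(Add(73, C, Mul(-1, m)), -1)) (Function('B')(C, m) = Add(2, Pow(Add(Add(C, Mul(-1, m)), 73), -1)) = Add(2, Pow(Add(73, C, Mul(-1, m)), -1)))
k = 206013164 (k = Mul(-42644, -4831) = 206013164)
Add(k, Mul(-1, Function('B')(106, Add(0, Mul(-7, 2))))) = Add(206013164, Mul(-1, Mul(Pow(Add(73, 106, Mul(-1, Add(0, Mul(-7, 2)))), -1), Add(147, Mul(-2, Add(0, Mul(-7, 2))), Mul(2, 106))))) = Add(206013164, Mul(-1, Mul(Pow(Add(73, 106, Mul(-1, Add(0, -14))), -1), Add(147, Mul(-2, Add(0, -14)), 212)))) = Add(206013164, Mul(-1, Mul(Pow(Add(73, 106, Mul(-1, -14)), -1), Add(147, Mul(-2, -14), 212)))) = Add(206013164, Mul(-1, Mul(Pow(Add(73, 106, 14), -1), Add(147, 28, 212)))) = Add(206013164, Mul(-1, Mul(Pow(193, -1), 387))) = Add(206013164, Mul(-1, Mul(Rational(1, 193), 387))) = Add(206013164, Mul(-1, Rational(387, 193))) = Add(206013164, Rational(-387, 193)) = Rational(39760540265, 193)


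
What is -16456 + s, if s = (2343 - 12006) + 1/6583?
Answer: -171941376/6583 ≈ -26119.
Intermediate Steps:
s = -63611528/6583 (s = -9663 + 1/6583 = -63611528/6583 ≈ -9663.0)
-16456 + s = -16456 - 63611528/6583 = -171941376/6583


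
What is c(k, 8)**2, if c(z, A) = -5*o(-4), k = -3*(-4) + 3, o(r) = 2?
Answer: 100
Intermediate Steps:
k = 15 (k = 12 + 3 = 15)
c(z, A) = -10 (c(z, A) = -5*2 = -10)
c(k, 8)**2 = (-10)**2 = 100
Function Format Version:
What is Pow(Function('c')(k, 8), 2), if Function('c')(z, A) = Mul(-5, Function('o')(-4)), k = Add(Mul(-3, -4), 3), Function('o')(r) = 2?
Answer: 100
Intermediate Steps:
k = 15 (k = Add(12, 3) = 15)
Function('c')(z, A) = -10 (Function('c')(z, A) = Mul(-5, 2) = -10)
Pow(Function('c')(k, 8), 2) = Pow(-10, 2) = 100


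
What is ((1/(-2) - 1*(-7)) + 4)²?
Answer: 441/4 ≈ 110.25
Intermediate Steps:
((1/(-2) - 1*(-7)) + 4)² = ((-½ + 7) + 4)² = (13/2 + 4)² = (21/2)² = 441/4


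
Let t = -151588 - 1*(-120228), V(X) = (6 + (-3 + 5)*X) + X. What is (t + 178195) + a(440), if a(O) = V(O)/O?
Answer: 32304363/220 ≈ 1.4684e+5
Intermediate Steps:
V(X) = 6 + 3*X (V(X) = (6 + 2*X) + X = 6 + 3*X)
a(O) = (6 + 3*O)/O
t = -31360 (t = -151588 + 120228 = -31360)
(t + 178195) + a(440) = (-31360 + 178195) + (3 + 6/440) = 146835 + (3 + 6*(1/440)) = 146835 + (3 + 3/220) = 146835 + 663/220 = 32304363/220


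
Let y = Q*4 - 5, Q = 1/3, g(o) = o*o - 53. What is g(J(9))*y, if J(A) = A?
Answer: -308/3 ≈ -102.67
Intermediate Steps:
g(o) = -53 + o**2 (g(o) = o**2 - 53 = -53 + o**2)
Q = 1/3 ≈ 0.33333
y = -11/3 (y = (1/3)*4 - 5 = 4/3 - 5 = -11/3 ≈ -3.6667)
g(J(9))*y = (-53 + 9**2)*(-11/3) = (-53 + 81)*(-11/3) = 28*(-11/3) = -308/3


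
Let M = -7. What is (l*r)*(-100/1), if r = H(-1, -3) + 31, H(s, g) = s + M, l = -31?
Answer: 71300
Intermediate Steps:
H(s, g) = -7 + s (H(s, g) = s - 7 = -7 + s)
r = 23 (r = (-7 - 1) + 31 = -8 + 31 = 23)
(l*r)*(-100/1) = (-31*23)*(-100/1) = -(-71300) = -713*(-100) = 71300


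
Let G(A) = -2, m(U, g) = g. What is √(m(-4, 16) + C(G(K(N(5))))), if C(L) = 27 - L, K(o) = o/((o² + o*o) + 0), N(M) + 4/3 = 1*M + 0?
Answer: 3*√5 ≈ 6.7082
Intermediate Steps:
N(M) = -4/3 + M (N(M) = -4/3 + (1*M + 0) = -4/3 + (M + 0) = -4/3 + M)
K(o) = 1/(2*o) (K(o) = o/((o² + o²) + 0) = o/(2*o² + 0) = o/((2*o²)) = o*(1/(2*o²)) = 1/(2*o))
√(m(-4, 16) + C(G(K(N(5))))) = √(16 + (27 - 1*(-2))) = √(16 + (27 + 2)) = √(16 + 29) = √45 = 3*√5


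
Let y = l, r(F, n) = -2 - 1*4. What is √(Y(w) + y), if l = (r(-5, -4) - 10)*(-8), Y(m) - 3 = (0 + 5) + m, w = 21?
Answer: √157 ≈ 12.530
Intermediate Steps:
r(F, n) = -6 (r(F, n) = -2 - 4 = -6)
Y(m) = 8 + m (Y(m) = 3 + ((0 + 5) + m) = 3 + (5 + m) = 8 + m)
l = 128 (l = (-6 - 10)*(-8) = -16*(-8) = 128)
y = 128
√(Y(w) + y) = √((8 + 21) + 128) = √(29 + 128) = √157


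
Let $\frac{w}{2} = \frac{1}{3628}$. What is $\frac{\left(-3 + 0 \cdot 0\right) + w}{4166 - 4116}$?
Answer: $- \frac{5441}{90700} \approx -0.059989$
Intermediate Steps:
$w = \frac{1}{1814}$ ($w = \frac{2}{3628} = 2 \cdot \frac{1}{3628} = \frac{1}{1814} \approx 0.00055127$)
$\frac{\left(-3 + 0 \cdot 0\right) + w}{4166 - 4116} = \frac{\left(-3 + 0 \cdot 0\right) + \frac{1}{1814}}{4166 - 4116} = \frac{\left(-3 + 0\right) + \frac{1}{1814}}{50} = \left(-3 + \frac{1}{1814}\right) \frac{1}{50} = \left(- \frac{5441}{1814}\right) \frac{1}{50} = - \frac{5441}{90700}$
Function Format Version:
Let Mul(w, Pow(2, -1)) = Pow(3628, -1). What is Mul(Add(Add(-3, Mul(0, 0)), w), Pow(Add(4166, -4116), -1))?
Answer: Rational(-5441, 90700) ≈ -0.059989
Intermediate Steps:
w = Rational(1, 1814) (w = Mul(2, Pow(3628, -1)) = Mul(2, Rational(1, 3628)) = Rational(1, 1814) ≈ 0.00055127)
Mul(Add(Add(-3, Mul(0, 0)), w), Pow(Add(4166, -4116), -1)) = Mul(Add(Add(-3, Mul(0, 0)), Rational(1, 1814)), Pow(Add(4166, -4116), -1)) = Mul(Add(Add(-3, 0), Rational(1, 1814)), Pow(50, -1)) = Mul(Add(-3, Rational(1, 1814)), Rational(1, 50)) = Mul(Rational(-5441, 1814), Rational(1, 50)) = Rational(-5441, 90700)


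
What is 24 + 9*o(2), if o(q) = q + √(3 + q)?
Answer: 42 + 9*√5 ≈ 62.125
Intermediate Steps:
24 + 9*o(2) = 24 + 9*(2 + √(3 + 2)) = 24 + 9*(2 + √5) = 24 + (18 + 9*√5) = 42 + 9*√5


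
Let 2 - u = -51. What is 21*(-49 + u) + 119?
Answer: 203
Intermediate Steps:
u = 53 (u = 2 - 1*(-51) = 2 + 51 = 53)
21*(-49 + u) + 119 = 21*(-49 + 53) + 119 = 21*4 + 119 = 84 + 119 = 203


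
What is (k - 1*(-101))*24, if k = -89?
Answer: 288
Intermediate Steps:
(k - 1*(-101))*24 = (-89 - 1*(-101))*24 = (-89 + 101)*24 = 12*24 = 288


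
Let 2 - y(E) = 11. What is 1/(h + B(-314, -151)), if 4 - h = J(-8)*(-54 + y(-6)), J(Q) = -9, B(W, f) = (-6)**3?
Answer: -1/779 ≈ -0.0012837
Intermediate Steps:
B(W, f) = -216
y(E) = -9 (y(E) = 2 - 1*11 = 2 - 11 = -9)
h = -563 (h = 4 - (-9)*(-54 - 9) = 4 - (-9)*(-63) = 4 - 1*567 = 4 - 567 = -563)
1/(h + B(-314, -151)) = 1/(-563 - 216) = 1/(-779) = -1/779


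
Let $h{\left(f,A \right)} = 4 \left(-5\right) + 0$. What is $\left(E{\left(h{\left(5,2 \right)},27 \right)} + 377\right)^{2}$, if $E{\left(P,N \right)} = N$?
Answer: $163216$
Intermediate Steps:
$h{\left(f,A \right)} = -20$ ($h{\left(f,A \right)} = -20 + 0 = -20$)
$\left(E{\left(h{\left(5,2 \right)},27 \right)} + 377\right)^{2} = \left(27 + 377\right)^{2} = 404^{2} = 163216$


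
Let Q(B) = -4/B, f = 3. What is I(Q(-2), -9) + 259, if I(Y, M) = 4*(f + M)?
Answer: 235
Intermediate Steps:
I(Y, M) = 12 + 4*M (I(Y, M) = 4*(3 + M) = 12 + 4*M)
I(Q(-2), -9) + 259 = (12 + 4*(-9)) + 259 = (12 - 36) + 259 = -24 + 259 = 235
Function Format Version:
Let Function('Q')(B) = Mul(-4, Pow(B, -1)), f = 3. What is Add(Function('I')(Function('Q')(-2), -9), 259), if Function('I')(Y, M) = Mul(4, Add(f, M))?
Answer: 235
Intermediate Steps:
Function('I')(Y, M) = Add(12, Mul(4, M)) (Function('I')(Y, M) = Mul(4, Add(3, M)) = Add(12, Mul(4, M)))
Add(Function('I')(Function('Q')(-2), -9), 259) = Add(Add(12, Mul(4, -9)), 259) = Add(Add(12, -36), 259) = Add(-24, 259) = 235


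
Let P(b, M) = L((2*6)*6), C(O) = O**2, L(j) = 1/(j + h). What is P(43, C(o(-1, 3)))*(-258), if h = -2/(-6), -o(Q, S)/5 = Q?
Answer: -774/217 ≈ -3.5668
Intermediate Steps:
o(Q, S) = -5*Q
h = 1/3 (h = -2*(-1/6) = 1/3 ≈ 0.33333)
L(j) = 1/(1/3 + j) (L(j) = 1/(j + 1/3) = 1/(1/3 + j))
P(b, M) = 3/217 (P(b, M) = 3/(1 + 3*((2*6)*6)) = 3/(1 + 3*(12*6)) = 3/(1 + 3*72) = 3/(1 + 216) = 3/217)
P(43, C(o(-1, 3)))*(-258) = (3/217)*(-258) = -774/217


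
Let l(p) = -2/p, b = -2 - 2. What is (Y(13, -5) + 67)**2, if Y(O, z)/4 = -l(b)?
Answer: 4225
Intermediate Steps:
b = -4
Y(O, z) = -2 (Y(O, z) = 4*(-(-2)/(-4)) = 4*(-(-2)*(-1)/4) = 4*(-1*1/2) = 4*(-1/2) = -2)
(Y(13, -5) + 67)**2 = (-2 + 67)**2 = 65**2 = 4225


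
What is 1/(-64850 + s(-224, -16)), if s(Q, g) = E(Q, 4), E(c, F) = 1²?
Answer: -1/64849 ≈ -1.5420e-5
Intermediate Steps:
E(c, F) = 1
s(Q, g) = 1
1/(-64850 + s(-224, -16)) = 1/(-64850 + 1) = 1/(-64849) = -1/64849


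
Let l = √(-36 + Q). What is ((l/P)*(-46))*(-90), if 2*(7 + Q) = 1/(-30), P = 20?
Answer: 69*I*√38715/10 ≈ 1357.7*I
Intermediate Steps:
Q = -421/60 (Q = -7 + (½)/(-30) = -7 + (½)*(-1/30) = -7 - 1/60 = -421/60 ≈ -7.0167)
l = I*√38715/30 (l = √(-36 - 421/60) = √(-2581/60) = I*√38715/30 ≈ 6.5587*I)
((l/P)*(-46))*(-90) = (((I*√38715/30)/20)*(-46))*(-90) = (((I*√38715/30)*(1/20))*(-46))*(-90) = ((I*√38715/600)*(-46))*(-90) = -23*I*√38715/300*(-90) = 69*I*√38715/10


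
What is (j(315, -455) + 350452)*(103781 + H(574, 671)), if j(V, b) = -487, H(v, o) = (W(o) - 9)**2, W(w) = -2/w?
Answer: 1487763410207130/40931 ≈ 3.6348e+10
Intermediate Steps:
H(v, o) = (-9 - 2/o)**2 (H(v, o) = (-2/o - 9)**2 = (-9 - 2/o)**2)
(j(315, -455) + 350452)*(103781 + H(574, 671)) = (-487 + 350452)*(103781 + (2 + 9*671)**2/671**2) = 349965*(103781 + (2 + 6039)**2/450241) = 349965*(103781 + (1/450241)*6041**2) = 349965*(103781 + (1/450241)*36493681) = 349965*(103781 + 36493681/450241) = 349965*(46762954902/450241) = 1487763410207130/40931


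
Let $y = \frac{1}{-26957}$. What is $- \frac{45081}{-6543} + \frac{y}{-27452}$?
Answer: $\frac{3706778032803}{537997131028} \approx 6.89$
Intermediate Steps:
$y = - \frac{1}{26957} \approx -3.7096 \cdot 10^{-5}$
$- \frac{45081}{-6543} + \frac{y}{-27452} = - \frac{45081}{-6543} - \frac{1}{26957 \left(-27452\right)} = \left(-45081\right) \left(- \frac{1}{6543}\right) - - \frac{1}{740023564} = \frac{5009}{727} + \frac{1}{740023564} = \frac{3706778032803}{537997131028}$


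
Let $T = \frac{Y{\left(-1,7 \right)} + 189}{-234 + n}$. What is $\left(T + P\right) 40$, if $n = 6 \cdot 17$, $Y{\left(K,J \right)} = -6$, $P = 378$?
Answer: $\frac{165710}{11} \approx 15065.0$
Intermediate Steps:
$n = 102$
$T = - \frac{61}{44}$ ($T = \frac{-6 + 189}{-234 + 102} = \frac{183}{-132} = 183 \left(- \frac{1}{132}\right) = - \frac{61}{44} \approx -1.3864$)
$\left(T + P\right) 40 = \left(- \frac{61}{44} + 378\right) 40 = \frac{16571}{44} \cdot 40 = \frac{165710}{11}$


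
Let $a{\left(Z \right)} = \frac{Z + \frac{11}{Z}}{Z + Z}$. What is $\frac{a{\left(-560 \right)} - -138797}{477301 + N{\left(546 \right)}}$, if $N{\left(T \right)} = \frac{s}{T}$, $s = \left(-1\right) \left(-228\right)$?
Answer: $\frac{1131699296143}{3891724838400} \approx 0.2908$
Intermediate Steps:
$s = 228$
$a{\left(Z \right)} = \frac{Z + \frac{11}{Z}}{2 Z}$
$N{\left(T \right)} = \frac{228}{T}$
$\frac{a{\left(-560 \right)} - -138797}{477301 + N{\left(546 \right)}} = \frac{\frac{11 + \left(-560\right)^{2}}{2 \cdot 313600} - -138797}{477301 + \frac{228}{546}} = \frac{\frac{1}{2} \cdot \frac{1}{313600} \left(11 + 313600\right) + 138797}{477301 + 228 \cdot \frac{1}{546}} = \frac{\frac{1}{2} \cdot \frac{1}{313600} \cdot 313611 + 138797}{477301 + \frac{38}{91}} = \frac{\frac{313611}{627200} + 138797}{\frac{43434429}{91}} = \frac{87053792011}{627200} \cdot \frac{91}{43434429} = \frac{1131699296143}{3891724838400}$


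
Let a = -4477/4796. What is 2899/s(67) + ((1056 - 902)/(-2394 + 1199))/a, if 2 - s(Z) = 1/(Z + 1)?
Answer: 1743403084/1193805 ≈ 1460.4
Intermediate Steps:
a = -407/436 (a = -4477*1/4796 = -407/436 ≈ -0.93349)
s(Z) = 2 - 1/(1 + Z) (s(Z) = 2 - 1/(Z + 1) = 2 - 1/(1 + Z))
2899/s(67) + ((1056 - 902)/(-2394 + 1199))/a = 2899/(((1 + 2*67)/(1 + 67))) + ((1056 - 902)/(-2394 + 1199))/(-407/436) = 2899/(((1 + 134)/68)) + (154/(-1195))*(-436/407) = 2899/(((1/68)*135)) + (154*(-1/1195))*(-436/407) = 2899/(135/68) - 154/1195*(-436/407) = 2899*(68/135) + 6104/44215 = 197132/135 + 6104/44215 = 1743403084/1193805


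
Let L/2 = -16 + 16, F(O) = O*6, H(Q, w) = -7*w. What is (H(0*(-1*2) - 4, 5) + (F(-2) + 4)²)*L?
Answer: 0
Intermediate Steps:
F(O) = 6*O
L = 0 (L = 2*(-16 + 16) = 2*0 = 0)
(H(0*(-1*2) - 4, 5) + (F(-2) + 4)²)*L = (-7*5 + (6*(-2) + 4)²)*0 = (-35 + (-12 + 4)²)*0 = (-35 + (-8)²)*0 = (-35 + 64)*0 = 29*0 = 0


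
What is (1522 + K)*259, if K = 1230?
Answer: 712768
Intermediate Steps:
(1522 + K)*259 = (1522 + 1230)*259 = 2752*259 = 712768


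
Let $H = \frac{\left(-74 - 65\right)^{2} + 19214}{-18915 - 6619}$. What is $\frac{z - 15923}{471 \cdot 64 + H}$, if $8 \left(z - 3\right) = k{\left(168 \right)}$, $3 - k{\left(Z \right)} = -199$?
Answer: $- \frac{270571031}{513105574} \approx -0.52732$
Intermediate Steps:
$k{\left(Z \right)} = 202$ ($k{\left(Z \right)} = 3 - -199 = 3 + 199 = 202$)
$z = \frac{113}{4}$ ($z = 3 + \frac{1}{8} \cdot 202 = 3 + \frac{101}{4} = \frac{113}{4} \approx 28.25$)
$H = - \frac{38535}{25534}$ ($H = \frac{\left(-139\right)^{2} + 19214}{-25534} = \left(19321 + 19214\right) \left(- \frac{1}{25534}\right) = 38535 \left(- \frac{1}{25534}\right) = - \frac{38535}{25534} \approx -1.5092$)
$\frac{z - 15923}{471 \cdot 64 + H} = \frac{\frac{113}{4} - 15923}{471 \cdot 64 - \frac{38535}{25534}} = - \frac{63579}{4 \left(30144 - \frac{38535}{25534}\right)} = - \frac{63579}{4 \cdot \frac{769658361}{25534}} = \left(- \frac{63579}{4}\right) \frac{25534}{769658361} = - \frac{270571031}{513105574}$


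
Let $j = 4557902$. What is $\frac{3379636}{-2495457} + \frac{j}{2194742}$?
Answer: $\frac{1978309688651}{2738442143547} \approx 0.72242$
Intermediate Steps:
$\frac{3379636}{-2495457} + \frac{j}{2194742} = \frac{3379636}{-2495457} + \frac{4557902}{2194742} = 3379636 \left(- \frac{1}{2495457}\right) + 4557902 \cdot \frac{1}{2194742} = - \frac{3379636}{2495457} + \frac{2278951}{1097371} = \frac{1978309688651}{2738442143547}$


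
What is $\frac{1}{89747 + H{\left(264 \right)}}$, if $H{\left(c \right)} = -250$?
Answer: $\frac{1}{89497} \approx 1.1174 \cdot 10^{-5}$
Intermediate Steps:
$\frac{1}{89747 + H{\left(264 \right)}} = \frac{1}{89747 - 250} = \frac{1}{89497}$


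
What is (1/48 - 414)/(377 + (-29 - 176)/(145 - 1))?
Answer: -59613/54083 ≈ -1.1023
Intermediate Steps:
(1/48 - 414)/(377 + (-29 - 176)/(145 - 1)) = (1/48 - 414)/(377 - 205/144) = -19871/(48*(377 - 205*1/144)) = -19871/(48*(377 - 205/144)) = -19871/(48*54083/144) = -19871/48*144/54083 = -59613/54083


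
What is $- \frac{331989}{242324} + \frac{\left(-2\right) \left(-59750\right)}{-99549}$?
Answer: $- \frac{62006890961}{24123111876} \approx -2.5704$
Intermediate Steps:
$- \frac{331989}{242324} + \frac{\left(-2\right) \left(-59750\right)}{-99549} = \left(-331989\right) \frac{1}{242324} + 119500 \left(- \frac{1}{99549}\right) = - \frac{331989}{242324} - \frac{119500}{99549} = - \frac{62006890961}{24123111876}$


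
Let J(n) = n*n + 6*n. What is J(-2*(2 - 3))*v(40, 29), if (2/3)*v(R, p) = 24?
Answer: 576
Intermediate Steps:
v(R, p) = 36 (v(R, p) = (3/2)*24 = 36)
J(n) = n² + 6*n
J(-2*(2 - 3))*v(40, 29) = ((-2*(2 - 3))*(6 - 2*(2 - 3)))*36 = ((-2*(-1))*(6 - 2*(-1)))*36 = (2*(6 + 2))*36 = (2*8)*36 = 16*36 = 576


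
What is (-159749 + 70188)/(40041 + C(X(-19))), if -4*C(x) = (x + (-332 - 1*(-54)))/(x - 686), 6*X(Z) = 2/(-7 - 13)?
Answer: -14745681284/6592493723 ≈ -2.2367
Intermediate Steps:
X(Z) = -1/60 (X(Z) = (2/(-7 - 13))/6 = (2/(-20))/6 = (2*(-1/20))/6 = (⅙)*(-⅒) = -1/60)
C(x) = -(-278 + x)/(4*(-686 + x)) (C(x) = -(x + (-332 - 1*(-54)))/(4*(x - 686)) = -(x + (-332 + 54))/(4*(-686 + x)) = -(x - 278)/(4*(-686 + x)) = -(-278 + x)/(4*(-686 + x)))
(-159749 + 70188)/(40041 + C(X(-19))) = (-159749 + 70188)/(40041 + (278 - 1*(-1/60))/(4*(-686 - 1/60))) = -89561/(40041 + (278 + 1/60)/(4*(-41161/60))) = -89561/(40041 + (¼)*(-60/41161)*(16681/60)) = -89561/(40041 - 16681/164644) = -89561/6592493723/164644 = -89561*164644/6592493723 = -14745681284/6592493723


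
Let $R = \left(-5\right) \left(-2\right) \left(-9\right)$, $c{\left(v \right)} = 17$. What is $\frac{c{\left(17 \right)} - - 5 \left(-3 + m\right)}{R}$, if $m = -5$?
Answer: $\frac{23}{90} \approx 0.25556$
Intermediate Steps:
$R = -90$ ($R = 10 \left(-9\right) = -90$)
$\frac{c{\left(17 \right)} - - 5 \left(-3 + m\right)}{R} = \frac{17 - - 5 \left(-3 - 5\right)}{-90} = \left(17 - \left(-5\right) \left(-8\right)\right) \left(- \frac{1}{90}\right) = \left(17 - 40\right) \left(- \frac{1}{90}\right) = \left(-23\right) \left(- \frac{1}{90}\right) = \frac{23}{90}$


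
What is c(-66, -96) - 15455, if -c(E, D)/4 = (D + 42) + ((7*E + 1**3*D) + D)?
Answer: -12623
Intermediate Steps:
c(E, D) = -168 - 28*E - 12*D (c(E, D) = -4*((D + 42) + ((7*E + 1**3*D) + D)) = -4*((42 + D) + ((7*E + 1*D) + D)) = -4*((42 + D) + ((7*E + D) + D)) = -4*((42 + D) + ((D + 7*E) + D)) = -4*((42 + D) + (2*D + 7*E)) = -4*(42 + 3*D + 7*E) = -168 - 28*E - 12*D)
c(-66, -96) - 15455 = (-168 - 28*(-66) - 12*(-96)) - 15455 = (-168 + 1848 + 1152) - 15455 = 2832 - 15455 = -12623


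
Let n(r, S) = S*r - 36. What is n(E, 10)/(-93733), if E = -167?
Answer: 1706/93733 ≈ 0.018201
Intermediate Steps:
n(r, S) = -36 + S*r
n(E, 10)/(-93733) = (-36 + 10*(-167))/(-93733) = (-36 - 1670)*(-1/93733) = -1706*(-1/93733) = 1706/93733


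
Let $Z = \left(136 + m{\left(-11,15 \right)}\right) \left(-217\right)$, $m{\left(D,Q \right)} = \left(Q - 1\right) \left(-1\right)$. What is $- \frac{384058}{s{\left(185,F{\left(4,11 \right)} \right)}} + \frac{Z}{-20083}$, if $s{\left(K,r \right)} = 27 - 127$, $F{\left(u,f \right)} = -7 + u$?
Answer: $\frac{551120301}{143450} \approx 3841.9$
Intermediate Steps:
$s{\left(K,r \right)} = -100$ ($s{\left(K,r \right)} = 27 - 127 = -100$)
$m{\left(D,Q \right)} = 1 - Q$ ($m{\left(D,Q \right)} = \left(-1 + Q\right) \left(-1\right) = 1 - Q$)
$Z = -26474$ ($Z = \left(136 + \left(1 - 15\right)\right) \left(-217\right) = \left(136 - 14\right) \left(-217\right) = 122 \left(-217\right) = -26474$)
$- \frac{384058}{s{\left(185,F{\left(4,11 \right)} \right)}} + \frac{Z}{-20083} = - \frac{384058}{-100} - \frac{26474}{-20083} = \left(-384058\right) \left(- \frac{1}{100}\right) - - \frac{3782}{2869} = \frac{192029}{50} + \frac{3782}{2869} = \frac{551120301}{143450}$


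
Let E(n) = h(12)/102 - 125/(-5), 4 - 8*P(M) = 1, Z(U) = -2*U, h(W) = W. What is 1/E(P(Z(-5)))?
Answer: 17/427 ≈ 0.039813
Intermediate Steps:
P(M) = 3/8 (P(M) = ½ - ⅛*1 = ½ - ⅛ = 3/8)
E(n) = 427/17 (E(n) = 12/102 - 125/(-5) = 12*(1/102) - 125*(-⅕) = 2/17 + 25 = 427/17)
1/E(P(Z(-5))) = 1/(427/17) = 17/427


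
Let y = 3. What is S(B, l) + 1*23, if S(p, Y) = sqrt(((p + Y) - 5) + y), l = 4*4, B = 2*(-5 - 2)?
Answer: 23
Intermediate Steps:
B = -14 (B = 2*(-7) = -14)
l = 16
S(p, Y) = sqrt(-2 + Y + p) (S(p, Y) = sqrt(((p + Y) - 5) + 3) = sqrt(((Y + p) - 5) + 3) = sqrt((-5 + Y + p) + 3) = sqrt(-2 + Y + p))
S(B, l) + 1*23 = sqrt(-2 + 16 - 14) + 1*23 = sqrt(0) + 23 = 0 + 23 = 23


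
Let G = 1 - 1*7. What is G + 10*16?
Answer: 154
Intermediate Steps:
G = -6 (G = 1 - 7 = -6)
G + 10*16 = -6 + 10*16 = -6 + 160 = 154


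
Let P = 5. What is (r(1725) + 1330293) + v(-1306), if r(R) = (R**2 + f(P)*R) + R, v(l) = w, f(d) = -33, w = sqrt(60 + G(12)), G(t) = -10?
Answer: 4250718 + 5*sqrt(2) ≈ 4.2507e+6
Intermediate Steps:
w = 5*sqrt(2) (w = sqrt(60 - 10) = sqrt(50) = 5*sqrt(2) ≈ 7.0711)
v(l) = 5*sqrt(2)
r(R) = R**2 - 32*R (r(R) = (R**2 - 33*R) + R = R**2 - 32*R)
(r(1725) + 1330293) + v(-1306) = (1725*(-32 + 1725) + 1330293) + 5*sqrt(2) = (1725*1693 + 1330293) + 5*sqrt(2) = (2920425 + 1330293) + 5*sqrt(2) = 4250718 + 5*sqrt(2)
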